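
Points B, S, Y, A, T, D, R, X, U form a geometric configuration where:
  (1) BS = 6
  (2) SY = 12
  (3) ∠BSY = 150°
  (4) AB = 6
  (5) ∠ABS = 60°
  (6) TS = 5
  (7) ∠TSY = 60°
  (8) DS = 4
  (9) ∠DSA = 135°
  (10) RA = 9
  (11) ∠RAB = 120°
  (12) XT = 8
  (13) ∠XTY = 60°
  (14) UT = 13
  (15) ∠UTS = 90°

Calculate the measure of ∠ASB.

Step 1: By the law of cosines on triangle SBA: SA² = 6² + 6² − 2·6·6·cos(60°) = 36, so SA = 6.
Step 2: By the inverse law of cosines on triangle ASB: cos(∠ASB) = (6² + 6² − 6²) / (2·6·6) = 36/72 = 0.5, so ∠ASB = 60°.

Therefore, the measure of angle ∠ASB = 60°.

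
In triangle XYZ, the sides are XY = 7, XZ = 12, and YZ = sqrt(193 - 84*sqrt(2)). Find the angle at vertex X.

cos(X) = (7² + 12² - (sqrt(193 - 84*sqrt(2)))²) / (2 × 7 × 12) = sqrt(2)/2, so X = arccos(sqrt(2)/2) = 45°.

45°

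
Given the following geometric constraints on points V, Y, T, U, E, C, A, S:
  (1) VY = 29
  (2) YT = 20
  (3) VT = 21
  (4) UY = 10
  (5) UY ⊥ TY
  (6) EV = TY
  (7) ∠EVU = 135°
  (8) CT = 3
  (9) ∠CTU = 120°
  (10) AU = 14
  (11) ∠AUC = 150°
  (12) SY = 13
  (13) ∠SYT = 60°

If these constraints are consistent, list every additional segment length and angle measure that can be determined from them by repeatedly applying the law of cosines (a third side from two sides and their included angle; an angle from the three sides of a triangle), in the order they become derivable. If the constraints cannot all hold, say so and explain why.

The constraints are consistent. Derivable facts, in order:
After 1 step:
- TS ≈ 17.58
- TU = 10·√5
- ∠TVY = 43.6°
- ∠TYV = 46.4°
- ∠VTY = 90°
After 2 steps:
- UC ≈ 24
- ∠STY = 39.83°
- ∠TSY = 80.17°
- ∠TUY = 63.43°
- ∠UTY = 26.57°
After 3 steps:
- CA ≈ 36.8
- ∠CUT = 6.21°
- ∠TCU = 53.79°
After 4 steps:
- ∠ACU = 10.97°
- ∠CAU = 19.03°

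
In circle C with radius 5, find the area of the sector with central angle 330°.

Sector area = πr² × θ/360
= π × 5² × 11/12
= π × 25 × 11/12
= 275*pi/12

275*pi/12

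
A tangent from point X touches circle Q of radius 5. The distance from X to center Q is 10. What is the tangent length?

tangent = √(d² - r²) = √(10² - 5²) = √(100 - 25) = √75 = 5*sqrt(3)

5*sqrt(3)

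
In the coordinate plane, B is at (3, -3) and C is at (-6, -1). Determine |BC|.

The horizontal distance is |-6 - 3| = 9 and the vertical distance is |-1 - -3| = 2.
By the Pythagorean theorem, d = sqrt(9^2 + 2^2) = sqrt(85).

sqrt(85)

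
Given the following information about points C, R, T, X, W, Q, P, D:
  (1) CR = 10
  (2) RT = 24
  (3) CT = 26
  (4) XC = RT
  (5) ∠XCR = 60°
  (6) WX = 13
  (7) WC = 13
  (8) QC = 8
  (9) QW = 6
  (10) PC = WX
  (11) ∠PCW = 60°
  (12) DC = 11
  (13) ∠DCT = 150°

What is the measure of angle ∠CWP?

From the given relations: PC = WX = 13.
Step 1: By the law of cosines on triangle WCP: WP² = 13² + 13² − 2·13·13·cos(60°) = 169, so WP = 13.
Step 2: By the inverse law of cosines on triangle CWP: cos(∠CWP) = (13² + 13² − 13²) / (2·13·13) = 169/338 = 0.5, so ∠CWP = 60°.

Therefore, the measure of angle ∠CWP = 60°.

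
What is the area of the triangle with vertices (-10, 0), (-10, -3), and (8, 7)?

Shoelace: Area = (1/2)|-10(-3-7) + -10(7-0) + 8(0--3)| = (1/2)(54) = 27

27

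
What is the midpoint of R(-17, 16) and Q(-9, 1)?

The midpoint is the point halfway along the segment.
Move half the horizontal distance: -17 + (-9 - -17)/2 = -17 + 8/2 = -13
Move half the vertical distance: 16 + (1 - 16)/2 = 16 + -15/2 = 17/2
Midpoint = (-13, 17/2)

(-13, 17/2)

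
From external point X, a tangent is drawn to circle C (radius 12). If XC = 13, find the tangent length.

Let T be the point of tangency. Then CT ⊥ XT (radius ⊥ tangent).
In right triangle CTX: CX² = CT² + XT²
13² = 12² + XT²
XT² = 25, XT = 5

5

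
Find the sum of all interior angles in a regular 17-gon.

The sum of interior angles of an n-sided polygon is (n - 2) * 180.
For n = 17: (17 - 2) * 180 = 15 * 180 = 2700 degrees.

2700 degrees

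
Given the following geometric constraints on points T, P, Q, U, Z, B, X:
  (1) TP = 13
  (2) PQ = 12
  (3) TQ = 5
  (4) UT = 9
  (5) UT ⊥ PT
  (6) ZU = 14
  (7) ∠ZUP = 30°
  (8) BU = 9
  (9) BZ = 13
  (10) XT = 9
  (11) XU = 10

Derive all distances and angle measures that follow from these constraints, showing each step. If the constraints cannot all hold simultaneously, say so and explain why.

The constraints are consistent.

Step 1: From PT = 13, TU = 9, and ∠PTU = 90°, by the law of cosines:
  PU² = PT² + TU² - 2·PT·TU·cos(90°) = 169 + 81 - 0 = 250
  PU = 5·√10

Step 2: From TP = 13, TQ = 5, PQ = 12, by the inverse law of cosines:
  cos(∠PTQ) = (TP² + TQ² - PQ²) / (2·TP·TQ)
  ∠PTQ = 67.38°

Step 3: From TU = 9, TX = 9, UX = 10, by the inverse law of cosines:
  cos(∠UTX) = (TU² + TX² - UX²) / (2·TU·TX)
  ∠UTX = 67.5°

Step 4: From PQ = 12, PT = 13, QT = 5, by the inverse law of cosines:
  cos(∠QPT) = (PQ² + PT² - QT²) / (2·PQ·PT)
  ∠QPT = 22.62°

Step 5: From QP = 12, QT = 5, PT = 13, by the inverse law of cosines:
  cos(∠PQT) = (QP² + QT² - PT²) / (2·QP·QT)
  ∠PQT = 90°

Step 6: From UB = 9, UZ = 14, BZ = 13, by the inverse law of cosines:
  cos(∠BUZ) = (UB² + UZ² - BZ²) / (2·UB·UZ)
  ∠BUZ = 64.62°

Step 7: From UT = 9, UX = 10, TX = 9, by the inverse law of cosines:
  cos(∠TUX) = (UT² + UX² - TX²) / (2·UT·UX)
  ∠TUX = 56.25°

Step 8: From ZB = 13, ZU = 14, BU = 9, by the inverse law of cosines:
  cos(∠BZU) = (ZB² + ZU² - BU²) / (2·ZB·ZU)
  ∠BZU = 38.72°

Step 9: From BU = 9, BZ = 13, UZ = 14, by the inverse law of cosines:
  cos(∠UBZ) = (BU² + BZ² - UZ²) / (2·BU·BZ)
  ∠UBZ = 76.66°

Step 10: From XT = 9, XU = 10, TU = 9, by the inverse law of cosines:
  cos(∠TXU) = (XT² + XU² - TU²) / (2·XT·XU)
  ∠TXU = 56.25°

Step 11: From PU = 5·√10, UZ = 14, and ∠PUZ = 30°, by the law of cosines:
  PZ² = PU² + UZ² - 2·PU·UZ·cos(30°) = 250 + 196 - 383.4 = 62.59
  PZ ≈ 7.91

Step 12: From PT = 13, PU = 5·√10, TU = 9, by the inverse law of cosines:
  cos(∠TPU) = (PT² + PU² - TU²) / (2·PT·PU)
  ∠TPU = 34.7°

Step 13: From UP = 5·√10, UT = 9, PT = 13, by the inverse law of cosines:
  cos(∠PUT) = (UP² + UT² - PT²) / (2·UP·UT)
  ∠PUT = 55.3°

Step 14: From PU = 5·√10, PZ = 7.91, UZ = 14, by the inverse law of cosines:
  cos(∠UPZ) = (PU² + PZ² - UZ²) / (2·PU·PZ)
  ∠UPZ = 62.22°

Step 15: From ZP = 7.91, ZU = 14, PU = 5·√10, by the inverse law of cosines:
  cos(∠PZU) = (ZP² + ZU² - PU²) / (2·ZP·ZU)
  ∠PZU = 87.78°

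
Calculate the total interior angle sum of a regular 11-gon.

The sum of interior angles of an n-sided polygon is (n - 2) * 180.
For n = 11: (11 - 2) * 180 = 9 * 180 = 1620 degrees.

1620 degrees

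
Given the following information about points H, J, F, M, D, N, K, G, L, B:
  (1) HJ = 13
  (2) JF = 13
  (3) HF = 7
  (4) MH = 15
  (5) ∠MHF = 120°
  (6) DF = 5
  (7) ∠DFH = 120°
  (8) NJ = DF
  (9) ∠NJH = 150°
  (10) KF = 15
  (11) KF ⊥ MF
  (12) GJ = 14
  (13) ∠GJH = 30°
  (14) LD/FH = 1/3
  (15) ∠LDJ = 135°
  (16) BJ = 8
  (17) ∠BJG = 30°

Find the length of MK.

Step 1: By the law of cosines on triangle FHM: FM² = 7² + 15² − 2·7·15·cos(120°) = 379, so FM ≈ 19.47.
Step 2: By the law of cosines on triangle MFK: MK² = 19.47² + 15² − 2·19.47·15·cos(90°) = 604, so MK = 2·√151.

Therefore, the length of MK = 2·√151.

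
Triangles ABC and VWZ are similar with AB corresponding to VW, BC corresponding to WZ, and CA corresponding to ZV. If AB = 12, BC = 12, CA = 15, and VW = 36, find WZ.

Since the triangles are similar, the ratio of corresponding sides is constant.
Scale factor k = VW / AB = 36 / 12 = 3
WZ = k * BC = 3 * 12 = 36

36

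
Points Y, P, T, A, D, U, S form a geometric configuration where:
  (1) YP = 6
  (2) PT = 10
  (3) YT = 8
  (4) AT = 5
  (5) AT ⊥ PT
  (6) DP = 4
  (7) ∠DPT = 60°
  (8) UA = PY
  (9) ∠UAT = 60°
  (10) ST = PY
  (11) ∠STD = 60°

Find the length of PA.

Step 1: By the law of cosines on triangle PTA: PA² = 10² + 5² − 2·10·5·cos(90°) = 125, so PA = 5·√5.

Therefore, the length of PA = 5·√5.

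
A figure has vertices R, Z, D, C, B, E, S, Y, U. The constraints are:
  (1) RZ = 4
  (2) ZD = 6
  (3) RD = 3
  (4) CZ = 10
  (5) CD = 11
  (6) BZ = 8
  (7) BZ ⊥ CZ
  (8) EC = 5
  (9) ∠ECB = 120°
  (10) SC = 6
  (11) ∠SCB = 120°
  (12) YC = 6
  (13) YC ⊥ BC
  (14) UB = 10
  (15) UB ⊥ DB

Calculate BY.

Step 1: By the law of cosines on triangle BZC: BC² = 8² + 10² − 2·8·10·cos(90°) = 164, so BC = 2·√41.
Step 2: By the law of cosines on triangle BCY: BY² = (2·√41)² + 6² − 2·2·√41·6·cos(90°) = 200, so BY = 10·√2.

Therefore, the length of BY = 10·√2.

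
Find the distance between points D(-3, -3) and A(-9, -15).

d = sqrt((-6)^2 + (-12)^2) = sqrt(180) = 6*sqrt(5)

6*sqrt(5)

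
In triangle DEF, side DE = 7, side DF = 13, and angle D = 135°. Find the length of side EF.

Law of cosines: EF^2 = 7^2 + 13^2 - 2(7)(13)cos(135°) = 91*sqrt(2) + 218, so EF = sqrt(91*sqrt(2) + 218).

sqrt(91*sqrt(2) + 218)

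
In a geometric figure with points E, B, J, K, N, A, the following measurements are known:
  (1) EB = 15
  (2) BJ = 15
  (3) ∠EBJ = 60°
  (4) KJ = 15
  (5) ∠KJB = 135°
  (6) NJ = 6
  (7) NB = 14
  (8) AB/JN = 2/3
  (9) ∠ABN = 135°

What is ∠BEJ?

Step 1: By the law of cosines on triangle EBJ: EJ² = 15² + 15² − 2·15·15·cos(60°) = 225, so EJ = 15.
Step 2: By the inverse law of cosines on triangle BEJ: cos(∠BEJ) = (15² + 15² − 15²) / (2·15·15) = 225/450 = 0.5, so ∠BEJ = 60°.

Therefore, the measure of angle ∠BEJ = 60°.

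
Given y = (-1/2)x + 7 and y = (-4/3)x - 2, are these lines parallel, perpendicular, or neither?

Slope of line 1: m1 = -1/2
Slope of line 2: m2 = -4/3
m1 != m2 (-1/2 != -4/3), so not parallel.
m1 * m2 = (-1/2) * (-4/3) = 2/3 != -1, so not perpendicular.
The lines are neither parallel nor perpendicular.

Neither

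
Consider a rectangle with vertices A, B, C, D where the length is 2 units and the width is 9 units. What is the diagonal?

Using the Pythagorean theorem:
d² = 2² + 9² = 4 + 81 = 85
d = sqrt(85)

sqrt(85)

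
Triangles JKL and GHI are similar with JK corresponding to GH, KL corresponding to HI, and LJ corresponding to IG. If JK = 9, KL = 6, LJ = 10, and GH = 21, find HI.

Similar triangles have proportional sides. Setting up the proportion:
GH / JK = HI / KL
21 / 9 = HI / 6
HI = 6 * 21 / 9 = 14.

14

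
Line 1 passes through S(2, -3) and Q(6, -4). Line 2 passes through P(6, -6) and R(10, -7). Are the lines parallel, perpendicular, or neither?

Slope of line 1: m1 = (-4 - -3)/(6 - 2) = -1/4 = -1/4
Slope of line 2: m2 = (-7 - -6)/(10 - 6) = -1/4 = -1/4
Since m1 = m2 = -1/4, the lines are parallel.

Parallel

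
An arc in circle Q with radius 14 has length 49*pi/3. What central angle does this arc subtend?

θ = 360 × 49*pi/3 / (2π × 14) = 210° (rearranging arc length formula).

210°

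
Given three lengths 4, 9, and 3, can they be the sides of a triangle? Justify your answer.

Check the triangle inequality: 4 + 3 = 7 ≤ 9.
Since the sum of two sides does not exceed the third, no triangle can be formed.

No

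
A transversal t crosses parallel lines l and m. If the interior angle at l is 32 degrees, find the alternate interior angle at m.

Alternate interior angles are equal: 32 degrees.

32 degrees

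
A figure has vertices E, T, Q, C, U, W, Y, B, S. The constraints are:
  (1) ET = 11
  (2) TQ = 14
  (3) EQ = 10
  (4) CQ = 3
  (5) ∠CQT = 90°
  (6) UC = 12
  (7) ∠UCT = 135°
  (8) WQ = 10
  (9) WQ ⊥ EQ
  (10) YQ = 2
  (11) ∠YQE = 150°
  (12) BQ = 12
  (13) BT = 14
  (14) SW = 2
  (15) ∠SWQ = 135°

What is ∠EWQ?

Step 1: By the law of cosines on triangle WQE: WE² = 10² + 10² − 2·10·10·cos(90°) = 200, so WE = 10·√2.
Step 2: By the inverse law of cosines on triangle EWQ: cos(∠EWQ) = ((10·√2)² + 10² − 10²) / (2·10·√2·10) = 200/282.84 = 0.7071, so ∠EWQ = 45°.

Therefore, the measure of angle ∠EWQ = 45°.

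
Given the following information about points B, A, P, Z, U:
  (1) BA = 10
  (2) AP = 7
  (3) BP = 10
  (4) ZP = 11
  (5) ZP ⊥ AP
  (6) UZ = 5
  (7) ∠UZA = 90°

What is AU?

Step 1: By the law of cosines on triangle ZPA: ZA² = 11² + 7² − 2·11·7·cos(90°) = 170, so ZA = √170.
Step 2: By the law of cosines on triangle AZU: AU² = √170² + 5² − 2·√170·5·cos(90°) = 195, so AU = √195.

Therefore, the length of AU = √195.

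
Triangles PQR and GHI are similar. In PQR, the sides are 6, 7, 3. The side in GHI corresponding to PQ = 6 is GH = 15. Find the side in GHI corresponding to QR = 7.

Since the triangles are similar, the ratio of corresponding sides is constant.
Scale factor k = GH / PQ = 15 / 6 = 5/2
HI = k * QR = 5/2 * 7 = 35/2

35/2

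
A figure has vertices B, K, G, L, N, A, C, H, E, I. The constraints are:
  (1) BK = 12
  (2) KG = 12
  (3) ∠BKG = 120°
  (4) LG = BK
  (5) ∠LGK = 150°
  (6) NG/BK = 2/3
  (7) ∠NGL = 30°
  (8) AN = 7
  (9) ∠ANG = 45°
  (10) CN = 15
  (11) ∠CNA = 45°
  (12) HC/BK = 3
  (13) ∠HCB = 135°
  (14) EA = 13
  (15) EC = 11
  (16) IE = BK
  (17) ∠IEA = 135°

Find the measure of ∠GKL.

From the given relations: LG = BK = 12.
Step 1: By the law of cosines on triangle KGL: KL² = 12² + 12² − 2·12·12·cos(150°) = 537.42, so KL ≈ 23.18.
Step 2: By the inverse law of cosines on triangle GKL: cos(∠GKL) = (12² + 23.18² − 12²) / (2·12·23.18) = 537.42/556.37 = 0.9659, so ∠GKL = 15°.

Therefore, the measure of angle ∠GKL = 15°.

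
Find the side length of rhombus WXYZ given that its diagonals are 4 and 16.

The diagonals of a rhombus bisect each other at right angles.
Half-diagonals: 4/2 = 2 and 16/2 = 8
side = sqrt(2^2 + 8^2)
side = sqrt(4 + 64)
side = sqrt(68) = 2*sqrt(17)

2*sqrt(17)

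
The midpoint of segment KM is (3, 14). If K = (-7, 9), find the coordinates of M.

Using the midpoint formula: M = ((x1 + x2)/2, (y1 + y2)/2)
We know M = (3, 14) and K = (-7, 9)
For x: 3 = (-7 + x2)/2, so x2 = 2*3 - -7 = 13
For y: 14 = (9 + y2)/2, so y2 = 2*14 - 9 = 19
M = (13, 19)

(13, 19)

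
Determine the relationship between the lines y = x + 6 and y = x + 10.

Slope of line 1: m1 = 1
Slope of line 2: m2 = 1
Since m1 = m2 = 1, the lines are parallel.

Parallel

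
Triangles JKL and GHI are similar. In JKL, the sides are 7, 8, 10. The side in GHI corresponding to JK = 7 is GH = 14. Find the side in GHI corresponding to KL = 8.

k = 14/7 = 2. HI = 2 * 8 = 16.

16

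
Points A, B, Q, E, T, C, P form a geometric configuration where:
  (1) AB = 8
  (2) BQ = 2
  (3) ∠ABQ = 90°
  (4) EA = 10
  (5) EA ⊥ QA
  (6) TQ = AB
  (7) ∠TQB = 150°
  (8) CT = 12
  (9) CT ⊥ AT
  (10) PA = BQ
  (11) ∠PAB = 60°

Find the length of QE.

Step 1: By the law of cosines on triangle QBA: QA² = 2² + 8² − 2·2·8·cos(90°) = 68, so QA = 2·√17.
Step 2: By the law of cosines on triangle QAE: QE² = (2·√17)² + 10² − 2·2·√17·10·cos(90°) = 168, so QE = 2·√42.

Therefore, the length of QE = 2·√42.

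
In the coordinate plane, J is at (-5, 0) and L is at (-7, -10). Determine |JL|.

d = sqrt((-7 - -5)^2 + (-10 - 0)^2)
d = sqrt(-2^2 + -10^2)
d = sqrt(4 + 100)
d = sqrt(104) = 2*sqrt(26)

2*sqrt(26)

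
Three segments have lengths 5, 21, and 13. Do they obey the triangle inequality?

Check the triangle inequality: 5 + 13 = 18 ≤ 21.
Since the sum of two sides does not exceed the third, no triangle can be formed.

No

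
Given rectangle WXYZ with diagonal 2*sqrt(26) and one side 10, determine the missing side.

b = sqrt(d^2 - a^2) = sqrt(104 - 100) = sqrt(4) = 2

2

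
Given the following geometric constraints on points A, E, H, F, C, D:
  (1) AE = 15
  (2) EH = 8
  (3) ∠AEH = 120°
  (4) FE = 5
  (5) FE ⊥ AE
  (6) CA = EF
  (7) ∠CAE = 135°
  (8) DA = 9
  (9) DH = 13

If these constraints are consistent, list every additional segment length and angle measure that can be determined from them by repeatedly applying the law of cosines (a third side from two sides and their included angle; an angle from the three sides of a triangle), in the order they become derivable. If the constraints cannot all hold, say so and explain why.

The constraints are consistent. Derivable facts, in order:
After 1 step:
- AF = 5·√10
- AH ≈ 20.22
- EC ≈ 18.87
After 2 steps:
- ∠ACE = 34.2°
- ∠ADH = 132.8°
- ∠AEC = 10.8°
- ∠AFE = 71.57°
- ∠AHD = 19.06°
- ∠AHE = 39.97°
- ∠DAH = 28.14°
- ∠EAF = 18.43°
- ∠EAH = 20.03°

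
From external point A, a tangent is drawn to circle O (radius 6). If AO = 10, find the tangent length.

Let T be the point of tangency. Then OT ⊥ AT (radius ⊥ tangent).
In right triangle OTA: OA² = OT² + AT²
10² = 6² + AT²
AT² = 64, AT = 8

8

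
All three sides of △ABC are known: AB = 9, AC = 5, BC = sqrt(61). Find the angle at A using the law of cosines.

When all three sides of a triangle are known, the law of cosines can be rearranged to find any angle.
cos(C) = (a² + b² - c²) / (2ab) gives cos(A) = 1/2.
Taking the inverse cosine: A = 60°.

60°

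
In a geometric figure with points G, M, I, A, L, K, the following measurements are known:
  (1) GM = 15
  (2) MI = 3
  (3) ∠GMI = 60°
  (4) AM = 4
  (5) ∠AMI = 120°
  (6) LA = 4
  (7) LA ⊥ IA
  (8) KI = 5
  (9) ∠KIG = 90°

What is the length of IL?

Step 1: By the law of cosines on triangle IMA: IA² = 3² + 4² − 2·3·4·cos(120°) = 37, so IA = √37.
Step 2: By the law of cosines on triangle IAL: IL² = √37² + 4² − 2·√37·4·cos(90°) = 53, so IL = √53.

Therefore, the length of IL = √53.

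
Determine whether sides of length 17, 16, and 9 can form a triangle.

Sort the sides: 9, 16, 17.
It suffices to check that the sum of the two smallest exceeds the largest:
9 + 16 = 25 > 17. ✓
Yes, a valid triangle can be formed.

Yes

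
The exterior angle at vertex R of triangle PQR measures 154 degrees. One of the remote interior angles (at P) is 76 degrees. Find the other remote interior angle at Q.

The exterior angle theorem states that an exterior angle equals the sum of the two non-adjacent interior angles.
So 154 = 76 + angle Q, which gives angle Q = 154 - 76 = 78 degrees.

78 degrees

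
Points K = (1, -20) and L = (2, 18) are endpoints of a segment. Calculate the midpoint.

M = ((x₁ + x₂)/2, (y₁ + y₂)/2)
= ((1 + 2)/2, (-20 + 18)/2)
= (3/2, -2/2) = (3/2, -1)

(3/2, -1)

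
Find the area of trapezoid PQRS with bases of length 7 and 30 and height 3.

Area = (7 + 30) * 3 / 2 = 111 / 2 = 111/2

111/2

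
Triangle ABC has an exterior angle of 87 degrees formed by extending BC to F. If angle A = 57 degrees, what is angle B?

angle B = 87 - 57 = 30 degrees (exterior angle theorem).

30 degrees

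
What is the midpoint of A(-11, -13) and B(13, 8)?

The midpoint is the average of the coordinates:
x: (-11 + 13)/2 = 1
y: (-13 + 8)/2 = -5/2
Midpoint = (1, -5/2)

(1, -5/2)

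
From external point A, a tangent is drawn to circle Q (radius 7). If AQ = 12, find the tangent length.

The tangent, radius, and line from the external point to the center form a right triangle.
The right angle is where the tangent meets the radius.
By the Pythagorean theorem: tangent² + 7² = 12²
tangent² = 144 - 49 = 95
tangent = sqrt(95)

sqrt(95)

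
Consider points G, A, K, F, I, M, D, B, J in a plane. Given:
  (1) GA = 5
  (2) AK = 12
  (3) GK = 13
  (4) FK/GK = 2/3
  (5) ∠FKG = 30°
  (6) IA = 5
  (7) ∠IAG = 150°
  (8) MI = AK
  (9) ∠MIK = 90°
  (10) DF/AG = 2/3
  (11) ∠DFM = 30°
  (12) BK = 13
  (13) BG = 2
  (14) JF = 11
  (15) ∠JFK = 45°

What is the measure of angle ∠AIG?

Step 1: By the law of cosines on triangle IAG: IG² = 5² + 5² − 2·5·5·cos(150°) = 93.3, so IG ≈ 9.66.
Step 2: By the inverse law of cosines on triangle AIG: cos(∠AIG) = (5² + 9.66² − 5²) / (2·5·9.66) = 93.3/96.59 = 0.9659, so ∠AIG = 15°.

Therefore, the measure of angle ∠AIG = 15°.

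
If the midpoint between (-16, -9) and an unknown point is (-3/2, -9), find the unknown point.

Using the midpoint formula: M = ((x1 + x2)/2, (y1 + y2)/2)
We know M = (-3/2, -9) and K = (-16, -9)
For x: -3/2 = (-16 + x2)/2, so x2 = 2*-3/2 - -16 = 13
For y: -9 = (-9 + y2)/2, so y2 = 2*-9 - -9 = -9
M = (13, -9)

(13, -9)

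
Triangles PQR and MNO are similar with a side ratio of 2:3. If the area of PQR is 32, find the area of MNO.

Area ratio = (2/3)^2 = 4/9. Area of MNO = 32 * 9/4 = 72.

72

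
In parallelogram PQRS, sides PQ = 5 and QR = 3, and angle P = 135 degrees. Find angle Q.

Consecutive angles are supplementary: angle Q = 180 - 135 = 45 degrees.

45 degrees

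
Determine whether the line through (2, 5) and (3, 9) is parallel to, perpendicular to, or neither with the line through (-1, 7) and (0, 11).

Slope of line 1: m1 = (9 - 5)/(3 - 2) = 4/1 = 4
Slope of line 2: m2 = (11 - 7)/(0 - -1) = 4/1 = 4
Since m1 = m2 = 4, the lines are parallel.

Parallel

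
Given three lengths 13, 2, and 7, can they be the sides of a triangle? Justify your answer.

The longest side is 13. The other two sides sum to 2 + 7 = 9.
Since 9 ≤ 13, the two shorter sides cannot reach around to close the triangle.

No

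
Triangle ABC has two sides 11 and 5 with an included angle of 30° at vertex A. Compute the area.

Area = (1/2)(11)(5) sin(30°) = (1/2)(11)(5)(1/2) = 55/4

55/4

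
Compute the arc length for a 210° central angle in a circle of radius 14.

The full circumference is 2πr = 2π(14) = 28*pi.
The arc spans 210° out of 360°, which is a fraction of 7/12.
Arc length = 28*pi × 7/12 = 49*pi/3.

49*pi/3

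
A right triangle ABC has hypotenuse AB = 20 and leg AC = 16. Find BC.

Rearranging the Pythagorean theorem to solve for the unknown leg:
leg^2 = hypotenuse^2 - known_leg^2 = 400 - 256 = 144
leg = sqrt(144) = 12.

12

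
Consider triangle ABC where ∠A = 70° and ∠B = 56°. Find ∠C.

angle C = 180 - 70 - 56 = 54 degrees.

54 degrees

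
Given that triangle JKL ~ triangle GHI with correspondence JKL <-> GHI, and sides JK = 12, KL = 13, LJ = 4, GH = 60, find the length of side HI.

Since the triangles are similar, the ratio of corresponding sides is constant.
Scale factor k = GH / JK = 60 / 12 = 5
HI = k * KL = 5 * 13 = 65

65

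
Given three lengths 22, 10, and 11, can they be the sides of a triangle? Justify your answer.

Check the triangle inequality: 10 + 11 = 21 ≤ 22.
Since the sum of two sides does not exceed the third, no triangle can be formed.

No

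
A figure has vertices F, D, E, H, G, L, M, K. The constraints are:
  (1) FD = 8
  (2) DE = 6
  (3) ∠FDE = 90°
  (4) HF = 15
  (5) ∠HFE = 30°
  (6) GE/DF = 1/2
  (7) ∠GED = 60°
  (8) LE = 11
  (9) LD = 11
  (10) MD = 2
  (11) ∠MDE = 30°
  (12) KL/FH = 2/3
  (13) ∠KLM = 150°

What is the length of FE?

Step 1: By the law of cosines on triangle FDE: FE² = 8² + 6² − 2·8·6·cos(90°) = 100, so FE = 10.

Therefore, the length of FE = 10.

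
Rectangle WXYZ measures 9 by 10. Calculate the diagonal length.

Using the Pythagorean theorem:
d² = 9² + 10² = 81 + 100 = 181
d = sqrt(181)

sqrt(181)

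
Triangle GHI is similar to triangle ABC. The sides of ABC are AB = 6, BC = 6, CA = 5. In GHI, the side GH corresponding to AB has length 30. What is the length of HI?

Similar triangles have proportional sides. Setting up the proportion:
GH / AB = HI / BC
30 / 6 = HI / 6
HI = 6 * 30 / 6 = 30.

30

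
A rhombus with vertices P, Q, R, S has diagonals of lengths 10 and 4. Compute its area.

Area of a rhombus = (d1 * d2) / 2
Area = (10 * 4) / 2
Area = 40 / 2
Area = 20

20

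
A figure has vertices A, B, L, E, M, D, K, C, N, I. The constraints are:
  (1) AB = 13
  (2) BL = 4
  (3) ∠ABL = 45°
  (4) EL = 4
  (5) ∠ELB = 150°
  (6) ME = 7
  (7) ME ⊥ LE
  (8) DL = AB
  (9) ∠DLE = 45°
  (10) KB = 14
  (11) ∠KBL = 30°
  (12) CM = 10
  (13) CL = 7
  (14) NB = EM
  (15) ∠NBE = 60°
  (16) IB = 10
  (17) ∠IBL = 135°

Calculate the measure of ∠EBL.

Step 1: By the law of cosines on triangle BLE: BE² = 4² + 4² − 2·4·4·cos(150°) = 59.71, so BE ≈ 7.73.
Step 2: By the inverse law of cosines on triangle EBL: cos(∠EBL) = (7.73² + 4² − 4²) / (2·7.73·4) = 59.71/61.82 = 0.9659, so ∠EBL = 15°.

Therefore, the measure of angle ∠EBL = 15°.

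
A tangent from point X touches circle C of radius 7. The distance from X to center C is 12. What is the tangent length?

tangent = √(d² - r²) = √(12² - 7²) = √(144 - 49) = √95 = sqrt(95)

sqrt(95)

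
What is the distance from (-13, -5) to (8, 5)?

d = sqrt((21)^2 + (10)^2) = sqrt(541)

sqrt(541)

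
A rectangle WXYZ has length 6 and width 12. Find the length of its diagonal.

d = sqrt(6^2 + 12^2) = sqrt(180) = 6*sqrt(5)

6*sqrt(5)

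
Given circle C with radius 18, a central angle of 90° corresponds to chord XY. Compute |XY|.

Drop a perpendicular from the center to the chord, bisecting both the chord and the central angle.
Each half-chord = r sin(θ/2) = 18 sin(45°).
The full chord = 2 × 18 × sin(45°) = 18*sqrt(2).

18*sqrt(2)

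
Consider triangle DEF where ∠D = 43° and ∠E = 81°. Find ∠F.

The interior angles sum to 180°: angle F = 180 - 43 - 81 = 56°.
The triangle is acute (angles 43°, 81°, 56°).

56 degrees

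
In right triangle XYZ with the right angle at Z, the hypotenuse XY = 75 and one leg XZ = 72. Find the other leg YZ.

YZ = sqrt(75^2 - 72^2) = sqrt(441) = 21

21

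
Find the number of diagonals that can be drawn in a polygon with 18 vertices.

Total line segments between 18 vertices = C(18,2) = 153.
Subtract the 18 sides: 153 - 18 = 135 diagonals.

135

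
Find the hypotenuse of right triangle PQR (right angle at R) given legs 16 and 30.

In a right triangle, the square of the hypotenuse equals the sum of the squares of the two legs.
The legs are 16 and 30, so the hypotenuse = sqrt(256 + 900) = sqrt(1156) = 34.

34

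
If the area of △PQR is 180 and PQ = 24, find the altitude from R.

Rearranging the area formula Area = (1/2) * base * height:
height = 2 * Area / base = 2 * 180 / 24 = 15.

15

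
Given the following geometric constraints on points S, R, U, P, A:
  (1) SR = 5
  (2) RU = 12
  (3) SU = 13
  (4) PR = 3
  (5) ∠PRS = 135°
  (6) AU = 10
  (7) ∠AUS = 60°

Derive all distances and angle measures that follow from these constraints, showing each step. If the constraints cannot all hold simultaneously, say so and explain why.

The constraints are consistent.

Step 1: From SR = 5, RP = 3, and ∠SRP = 135°, by the law of cosines:
  SP² = SR² + RP² - 2·SR·RP·cos(135°) = 25 + 9 + 21.21 = 55.21
  SP ≈ 7.43

Step 2: From SU = 13, UA = 10, and ∠SUA = 60°, by the law of cosines:
  SA² = SU² + UA² - 2·SU·UA·cos(60°) = 169 + 100 - 130 = 139
  SA = √139

Step 3: From SR = 5, SU = 13, RU = 12, by the inverse law of cosines:
  cos(∠RSU) = (SR² + SU² - RU²) / (2·SR·SU)
  ∠RSU = 67.38°

Step 4: From RS = 5, RU = 12, SU = 13, by the inverse law of cosines:
  cos(∠SRU) = (RS² + RU² - SU²) / (2·RS·RU)
  ∠SRU = 90°

Step 5: From UR = 12, US = 13, RS = 5, by the inverse law of cosines:
  cos(∠RUS) = (UR² + US² - RS²) / (2·UR·US)
  ∠RUS = 22.62°

Step 6: From SA = √139, SU = 13, AU = 10, by the inverse law of cosines:
  cos(∠ASU) = (SA² + SU² - AU²) / (2·SA·SU)
  ∠ASU = 47.27°

Step 7: From SP = 7.43, SR = 5, PR = 3, by the inverse law of cosines:
  cos(∠PSR) = (SP² + SR² - PR²) / (2·SP·SR)
  ∠PSR = 16.59°

Step 8: From PR = 3, PS = 7.43, RS = 5, by the inverse law of cosines:
  cos(∠RPS) = (PR² + PS² - RS²) / (2·PR·PS)
  ∠RPS = 28.41°

Step 9: From AS = √139, AU = 10, SU = 13, by the inverse law of cosines:
  cos(∠SAU) = (AS² + AU² - SU²) / (2·AS·AU)
  ∠SAU = 72.73°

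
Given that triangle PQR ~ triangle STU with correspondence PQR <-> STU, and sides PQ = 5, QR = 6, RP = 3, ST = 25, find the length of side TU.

k = 25/5 = 5. TU = 5 * 6 = 30.

30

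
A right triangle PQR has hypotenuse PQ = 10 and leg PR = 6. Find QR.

Rearranging the Pythagorean theorem to solve for the unknown leg:
leg^2 = hypotenuse^2 - known_leg^2 = 100 - 36 = 64
leg = sqrt(64) = 8.

8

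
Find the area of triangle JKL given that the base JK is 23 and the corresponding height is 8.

Area = (1/2) * base * height
Area = (1/2) * 23 * 8
Area = 92

92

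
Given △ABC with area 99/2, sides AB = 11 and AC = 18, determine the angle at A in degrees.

Area = (1/2) * a * b * sin(C)
sin(C) = 2 * Area / (a * b)
sin(C) = 2 * 99/2 / (11 * 18)
sin(C) = 1/2
C = arcsin(1/2) = 30°
Since sin(180° - C) = sin(C), the obtuse angle 150° gives the same area, so C = 30° or C = 150°.

30° or 150°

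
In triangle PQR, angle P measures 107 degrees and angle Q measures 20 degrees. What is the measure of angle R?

By the triangle angle sum property, the three interior angles of any triangle add up to 180°.
We know angle P = 107° and angle Q = 20°, so their sum is 127°.
Therefore angle R = 180° - 127° = 53°.

53 degrees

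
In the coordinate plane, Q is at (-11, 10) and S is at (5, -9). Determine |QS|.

d = sqrt((16)^2 + (-19)^2) = sqrt(617)

sqrt(617)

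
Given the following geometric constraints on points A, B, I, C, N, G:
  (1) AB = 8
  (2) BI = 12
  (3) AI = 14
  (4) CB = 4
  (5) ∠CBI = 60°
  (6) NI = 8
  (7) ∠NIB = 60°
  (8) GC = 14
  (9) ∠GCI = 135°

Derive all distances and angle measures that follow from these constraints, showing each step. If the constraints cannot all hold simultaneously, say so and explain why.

The constraints are consistent.

Step 1: From BI = 12, IN = 8, and ∠BIN = 60°, by the law of cosines:
  BN² = BI² + IN² - 2·BI·IN·cos(60°) = 144 + 64 - 96 = 112
  BN = 4·√7

Step 2: From IB = 12, BC = 4, and ∠IBC = 60°, by the law of cosines:
  IC² = IB² + BC² - 2·IB·BC·cos(60°) = 144 + 16 - 48 = 112
  IC = 4·√7

Step 3: From AB = 8, AI = 14, BI = 12, by the inverse law of cosines:
  cos(∠BAI) = (AB² + AI² - BI²) / (2·AB·AI)
  ∠BAI = 58.81°

Step 4: From BA = 8, BI = 12, AI = 14, by the inverse law of cosines:
  cos(∠ABI) = (BA² + BI² - AI²) / (2·BA·BI)
  ∠ABI = 86.42°

Step 5: From IA = 14, IB = 12, AB = 8, by the inverse law of cosines:
  cos(∠AIB) = (IA² + IB² - AB²) / (2·IA·IB)
  ∠AIB = 34.77°

Step 6: From IC = 4·√7, CG = 14, and ∠ICG = 135°, by the law of cosines:
  IG² = IC² + CG² - 2·IC·CG·cos(135°) = 112 + 196 + 209.5 = 517.5
  IG ≈ 22.75

Step 7: From BI = 12, BN = 4·√7, IN = 8, by the inverse law of cosines:
  cos(∠IBN) = (BI² + BN² - IN²) / (2·BI·BN)
  ∠IBN = 40.89°

Step 8: From IB = 12, IC = 4·√7, BC = 4, by the inverse law of cosines:
  cos(∠BIC) = (IB² + IC² - BC²) / (2·IB·IC)
  ∠BIC = 19.11°

Step 9: From CB = 4, CI = 4·√7, BI = 12, by the inverse law of cosines:
  cos(∠BCI) = (CB² + CI² - BI²) / (2·CB·CI)
  ∠BCI = 100.89°

Step 10: From NB = 4·√7, NI = 8, BI = 12, by the inverse law of cosines:
  cos(∠BNI) = (NB² + NI² - BI²) / (2·NB·NI)
  ∠BNI = 79.11°

Step 11: From IC = 4·√7, IG = 22.75, CG = 14, by the inverse law of cosines:
  cos(∠CIG) = (IC² + IG² - CG²) / (2·IC·IG)
  ∠CIG = 25.8°

Step 12: From GC = 14, GI = 22.75, CI = 4·√7, by the inverse law of cosines:
  cos(∠CGI) = (GC² + GI² - CI²) / (2·GC·GI)
  ∠CGI = 19.2°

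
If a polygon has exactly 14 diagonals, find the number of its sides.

Using d = n(n - 3)/2, we solve 14 = n(n - 3)/2.
So n(n - 3) = 28.
Testing n = 7: 7 * 4 = 28 = 28. Correct.
The polygon has 7 sides.

7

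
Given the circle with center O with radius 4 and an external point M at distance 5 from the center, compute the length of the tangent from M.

Let T be the point of tangency. Then OT ⊥ MT (radius ⊥ tangent).
In right triangle OTM: OM² = OT² + MT²
5² = 4² + MT²
MT² = 9, MT = 3

3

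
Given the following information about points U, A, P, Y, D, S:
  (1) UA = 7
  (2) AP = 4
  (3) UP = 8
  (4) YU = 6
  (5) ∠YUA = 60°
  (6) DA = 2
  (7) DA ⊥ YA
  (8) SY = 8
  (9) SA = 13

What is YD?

Step 1: By the law of cosines on triangle AUY: AY² = 7² + 6² − 2·7·6·cos(60°) = 43, so AY = √43.
Step 2: By the law of cosines on triangle YAD: YD² = √43² + 2² − 2·√43·2·cos(90°) = 47, so YD = √47.

Therefore, the length of YD = √47.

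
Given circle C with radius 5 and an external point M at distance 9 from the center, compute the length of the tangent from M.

Let T be the point of tangency. Then CT ⊥ MT (radius ⊥ tangent).
In right triangle CTM: CM² = CT² + MT²
9² = 5² + MT²
MT² = 56, MT = 2*sqrt(14)

2*sqrt(14)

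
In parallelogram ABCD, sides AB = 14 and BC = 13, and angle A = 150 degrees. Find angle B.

Opposite sides of a parallelogram are parallel, so consecutive angles form co-interior angles on a transversal.
Co-interior angles sum to 180°, giving angle B = 180 - 150 = 30 degrees.

30 degrees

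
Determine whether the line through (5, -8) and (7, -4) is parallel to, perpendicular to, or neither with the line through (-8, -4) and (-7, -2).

Slope of line 1: m1 = (-4 - -8)/(7 - 5) = 4/2 = 2
Slope of line 2: m2 = (-2 - -4)/(-7 - -8) = 2/1 = 2
Since m1 = m2 = 2, the lines are parallel.

Parallel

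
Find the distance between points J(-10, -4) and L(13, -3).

d = sqrt((13 - -10)^2 + (-3 - -4)^2)
d = sqrt(23^2 + 1^2)
d = sqrt(529 + 1)
d = sqrt(530)

sqrt(530)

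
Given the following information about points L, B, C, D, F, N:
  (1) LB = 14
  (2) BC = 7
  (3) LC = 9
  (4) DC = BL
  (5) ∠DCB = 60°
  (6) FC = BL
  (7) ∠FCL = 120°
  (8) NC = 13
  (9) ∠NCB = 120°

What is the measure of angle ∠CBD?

From the given relations: DC = BL = 14.
Step 1: By the law of cosines on triangle BCD: BD² = 7² + 14² − 2·7·14·cos(60°) = 147, so BD = 7·√3.
Step 2: By the inverse law of cosines on triangle CBD: cos(∠CBD) = (7² + (7·√3)² − 14²) / (2·7·7·√3) = 0/169.74 = 0, so ∠CBD = 90°.

Therefore, the measure of angle ∠CBD = 90°.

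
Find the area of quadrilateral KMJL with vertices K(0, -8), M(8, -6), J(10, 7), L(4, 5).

Using the Shoelace formula for a quadrilateral (vertices in order):
Area = (1/2)|sum of (x_i * y_(i+1) - x_(i+1) * y_i)|
Terms: (0*-6 - 8*-8) = 64, (8*7 - 10*-6) = 116, (10*5 - 4*7) = 22, (4*-8 - 0*5) = -32
Sum = 170
Area = (1/2)(170) = 85

85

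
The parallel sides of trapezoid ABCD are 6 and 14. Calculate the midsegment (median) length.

The midsegment of a trapezoid = (base1 + base2) / 2
midsegment = (6 + 14) / 2
midsegment = 20 / 2
midsegment = 10

10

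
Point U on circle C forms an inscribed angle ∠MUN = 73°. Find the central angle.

By the inscribed angle theorem, the central angle is twice the inscribed angle.
Central angle = 2 × 73° = 146°

146°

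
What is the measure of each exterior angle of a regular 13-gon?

Each exterior angle of a regular n-gon is 360 / n.
For n = 13: 360 / 13 = 360/13 degrees.

360/13 degrees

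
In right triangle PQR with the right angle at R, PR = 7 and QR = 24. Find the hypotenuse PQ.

In a right triangle, the square of the hypotenuse equals the sum of the squares of the two legs.
The legs are 7 and 24, so the hypotenuse = sqrt(49 + 576) = sqrt(625) = 25.

25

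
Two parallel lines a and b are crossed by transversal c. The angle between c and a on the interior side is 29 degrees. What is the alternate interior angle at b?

Alternate interior angles are equal: 29 degrees.

29 degrees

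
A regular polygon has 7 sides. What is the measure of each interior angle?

Each interior angle of a regular n-gon is (n - 2) * 180 / n.
For n = 7: (7 - 2) * 180 / 7 = 900/7 = 900/7 degrees.

900/7 degrees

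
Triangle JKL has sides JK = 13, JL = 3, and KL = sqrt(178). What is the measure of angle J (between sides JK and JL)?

cos(J) = (13² + 3² - (sqrt(178))²) / (2 × 13 × 3) = 0, so J = arccos(0) = 90°.

90°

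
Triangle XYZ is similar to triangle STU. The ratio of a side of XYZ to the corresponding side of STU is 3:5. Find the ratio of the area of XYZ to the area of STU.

Area scales with the square of linear dimensions. If every length is multiplied by 3/5, then the area is multiplied by (3/5)^2 = 9/25.
The area ratio is 9:25.

9:25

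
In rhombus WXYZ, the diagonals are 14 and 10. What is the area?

The diagonals of a rhombus divide it into four right triangles.
Each triangle has legs 14/ 2 = 7 and 10/2 = 5, so each has area (1/2)*7*5 = 35/2.
Four such triangles give total area = (d1 * d2) / 2 = 70.

70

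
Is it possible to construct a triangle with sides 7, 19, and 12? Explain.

The longest side is 19. The other two sides sum to 7 + 12 = 19.
Since 19 ≤ 19, the two shorter sides cannot reach around to close the triangle.

No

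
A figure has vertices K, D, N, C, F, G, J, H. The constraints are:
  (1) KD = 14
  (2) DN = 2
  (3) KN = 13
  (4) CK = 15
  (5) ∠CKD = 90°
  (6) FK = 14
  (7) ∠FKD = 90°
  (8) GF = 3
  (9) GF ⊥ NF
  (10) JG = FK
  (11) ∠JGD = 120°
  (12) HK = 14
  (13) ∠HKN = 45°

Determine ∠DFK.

Step 1: By the law of cosines on triangle FKD: FD² = 14² + 14² − 2·14·14·cos(90°) = 392, so FD = 14·√2.
Step 2: By the inverse law of cosines on triangle DFK: cos(∠DFK) = ((14·√2)² + 14² − 14²) / (2·14·√2·14) = 392/554.37 = 0.7071, so ∠DFK = 45°.

Therefore, the measure of angle ∠DFK = 45°.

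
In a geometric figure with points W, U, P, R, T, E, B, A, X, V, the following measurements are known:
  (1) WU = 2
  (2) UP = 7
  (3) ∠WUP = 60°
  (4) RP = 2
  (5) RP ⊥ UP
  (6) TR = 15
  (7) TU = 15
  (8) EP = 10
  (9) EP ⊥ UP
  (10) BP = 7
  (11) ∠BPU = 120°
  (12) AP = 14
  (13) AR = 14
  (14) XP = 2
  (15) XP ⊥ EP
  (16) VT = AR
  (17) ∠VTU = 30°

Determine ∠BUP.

Step 1: By the law of cosines on triangle UPB: UB² = 7² + 7² − 2·7·7·cos(120°) = 147, so UB = 7·√3.
Step 2: By the inverse law of cosines on triangle BUP: cos(∠BUP) = ((7·√3)² + 7² − 7²) / (2·7·√3·7) = 147/169.74 = 0.866, so ∠BUP = 30°.

Therefore, the measure of angle ∠BUP = 30°.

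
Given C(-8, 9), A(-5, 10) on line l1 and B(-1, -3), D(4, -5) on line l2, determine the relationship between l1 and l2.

Slope of line 1: m1 = (10 - 9)/(-5 - -8) = 1/3 = 1/3
Slope of line 2: m2 = (-5 - -3)/(4 - -1) = -2/5 = -2/5
m1 != m2 (1/3 != -2/5), so not parallel.
m1 * m2 = (1/3) * (-2/5) = -2/15 != -1, so not perpendicular.
The lines are neither parallel nor perpendicular.

Neither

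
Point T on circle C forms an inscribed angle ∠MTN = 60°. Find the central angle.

By the inscribed angle theorem, the central angle is twice the inscribed angle.
Central angle = 2 × 60° = 120°

120°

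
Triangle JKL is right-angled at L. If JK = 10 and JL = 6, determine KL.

By the Pythagorean theorem: KL^2 = JK^2 - JL^2
KL^2 = 10^2 - 6^2 = 100 - 36 = 64
KL = sqrt(64) = 8

8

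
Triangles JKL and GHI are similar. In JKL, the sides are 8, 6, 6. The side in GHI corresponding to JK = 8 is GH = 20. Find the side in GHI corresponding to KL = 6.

Similar triangles have proportional sides. Setting up the proportion:
GH / JK = HI / KL
20 / 8 = HI / 6
HI = 6 * 20 / 8 = 15.

15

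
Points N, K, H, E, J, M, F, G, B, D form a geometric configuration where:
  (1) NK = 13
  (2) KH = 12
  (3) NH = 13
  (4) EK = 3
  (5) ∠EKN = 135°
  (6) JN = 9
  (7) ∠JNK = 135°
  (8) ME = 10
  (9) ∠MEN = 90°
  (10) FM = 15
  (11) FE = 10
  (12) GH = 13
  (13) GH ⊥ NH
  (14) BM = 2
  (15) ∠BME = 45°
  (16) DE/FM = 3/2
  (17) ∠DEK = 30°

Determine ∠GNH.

Step 1: By the law of cosines on triangle NHG: NG² = 13² + 13² − 2·13·13·cos(90°) = 338, so NG = 13·√2.
Step 2: By the inverse law of cosines on triangle GNH: cos(∠GNH) = ((13·√2)² + 13² − 13²) / (2·13·√2·13) = 338/478 = 0.7071, so ∠GNH = 45°.

Therefore, the measure of angle ∠GNH = 45°.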